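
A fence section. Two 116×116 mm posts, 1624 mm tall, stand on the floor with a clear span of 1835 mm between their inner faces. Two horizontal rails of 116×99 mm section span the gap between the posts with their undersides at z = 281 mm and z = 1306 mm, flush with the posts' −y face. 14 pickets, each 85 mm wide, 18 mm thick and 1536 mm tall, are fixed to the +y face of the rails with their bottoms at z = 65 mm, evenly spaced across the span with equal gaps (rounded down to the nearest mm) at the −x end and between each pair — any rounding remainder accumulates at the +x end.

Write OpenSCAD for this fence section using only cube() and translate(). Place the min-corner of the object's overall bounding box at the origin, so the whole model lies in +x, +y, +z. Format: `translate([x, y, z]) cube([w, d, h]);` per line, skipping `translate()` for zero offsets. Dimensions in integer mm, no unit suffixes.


cube([116, 116, 1624]);
translate([1951, 0, 0]) cube([116, 116, 1624]);
translate([116, 0, 281]) cube([1835, 116, 99]);
translate([116, 0, 1306]) cube([1835, 116, 99]);
translate([159, 116, 65]) cube([85, 18, 1536]);
translate([287, 116, 65]) cube([85, 18, 1536]);
translate([415, 116, 65]) cube([85, 18, 1536]);
translate([543, 116, 65]) cube([85, 18, 1536]);
translate([671, 116, 65]) cube([85, 18, 1536]);
translate([799, 116, 65]) cube([85, 18, 1536]);
translate([927, 116, 65]) cube([85, 18, 1536]);
translate([1055, 116, 65]) cube([85, 18, 1536]);
translate([1183, 116, 65]) cube([85, 18, 1536]);
translate([1311, 116, 65]) cube([85, 18, 1536]);
translate([1439, 116, 65]) cube([85, 18, 1536]);
translate([1567, 116, 65]) cube([85, 18, 1536]);
translate([1695, 116, 65]) cube([85, 18, 1536]);
translate([1823, 116, 65]) cube([85, 18, 1536]);


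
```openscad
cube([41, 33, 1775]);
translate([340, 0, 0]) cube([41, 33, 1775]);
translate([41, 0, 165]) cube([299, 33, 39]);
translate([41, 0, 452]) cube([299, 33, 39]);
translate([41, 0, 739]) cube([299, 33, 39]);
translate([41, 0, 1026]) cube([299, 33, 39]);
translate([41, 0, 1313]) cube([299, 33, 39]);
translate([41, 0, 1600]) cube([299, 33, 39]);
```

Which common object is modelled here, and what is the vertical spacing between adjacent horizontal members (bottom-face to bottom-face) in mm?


A ladder. The rung spacing is 287 mm.

Two tall 41×33 posts with 6 short bars between them — a ladder. Adjacent rungs sit at z = 165 and z = 452, so the spacing is 452 − 165 = 287 mm.


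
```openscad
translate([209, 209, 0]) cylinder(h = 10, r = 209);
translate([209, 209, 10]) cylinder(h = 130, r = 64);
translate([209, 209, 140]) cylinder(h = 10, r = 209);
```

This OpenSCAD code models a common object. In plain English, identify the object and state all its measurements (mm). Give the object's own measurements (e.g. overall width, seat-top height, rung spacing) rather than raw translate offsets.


A spool: two coaxial disc flanges of radius 209 mm and thickness 10 mm, joined by a core cylinder of radius 64 mm and height 130 mm. The lower flange rests on z = 0 and the three cylinders share a vertical axis.


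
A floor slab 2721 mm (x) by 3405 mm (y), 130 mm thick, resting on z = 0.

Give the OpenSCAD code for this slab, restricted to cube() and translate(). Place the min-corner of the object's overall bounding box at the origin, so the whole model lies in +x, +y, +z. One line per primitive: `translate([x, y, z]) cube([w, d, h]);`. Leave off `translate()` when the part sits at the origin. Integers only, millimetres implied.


cube([2721, 3405, 130]);


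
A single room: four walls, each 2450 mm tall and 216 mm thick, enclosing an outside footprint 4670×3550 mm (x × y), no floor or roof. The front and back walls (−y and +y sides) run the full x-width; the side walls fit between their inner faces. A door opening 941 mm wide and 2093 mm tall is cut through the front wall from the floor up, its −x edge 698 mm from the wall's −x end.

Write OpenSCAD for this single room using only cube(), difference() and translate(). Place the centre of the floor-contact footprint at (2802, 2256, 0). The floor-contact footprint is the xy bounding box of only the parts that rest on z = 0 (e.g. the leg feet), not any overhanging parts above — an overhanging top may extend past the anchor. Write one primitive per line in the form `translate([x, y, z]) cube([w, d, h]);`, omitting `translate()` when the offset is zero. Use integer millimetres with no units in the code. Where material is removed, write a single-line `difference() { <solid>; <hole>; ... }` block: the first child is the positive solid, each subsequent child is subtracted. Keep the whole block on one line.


difference() { translate([467, 481, 0]) cube([4670, 216, 2450]); translate([1165, 481, 0]) cube([941, 216, 2093]); }
translate([467, 3815, 0]) cube([4670, 216, 2450]);
translate([467, 697, 0]) cube([216, 3118, 2450]);
translate([4921, 697, 0]) cube([216, 3118, 2450]);


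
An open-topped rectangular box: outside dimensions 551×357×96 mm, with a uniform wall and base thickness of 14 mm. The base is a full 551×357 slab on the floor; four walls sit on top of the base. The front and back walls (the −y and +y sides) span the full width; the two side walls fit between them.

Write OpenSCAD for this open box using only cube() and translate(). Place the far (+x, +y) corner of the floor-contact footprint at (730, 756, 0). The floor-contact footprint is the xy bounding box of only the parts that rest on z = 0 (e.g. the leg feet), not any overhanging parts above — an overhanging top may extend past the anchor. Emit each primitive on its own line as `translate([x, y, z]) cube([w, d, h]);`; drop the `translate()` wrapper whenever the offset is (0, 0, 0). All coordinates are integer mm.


translate([179, 399, 0]) cube([551, 357, 14]);
translate([179, 399, 14]) cube([551, 14, 82]);
translate([179, 742, 14]) cube([551, 14, 82]);
translate([179, 413, 14]) cube([14, 329, 82]);
translate([716, 413, 14]) cube([14, 329, 82]);


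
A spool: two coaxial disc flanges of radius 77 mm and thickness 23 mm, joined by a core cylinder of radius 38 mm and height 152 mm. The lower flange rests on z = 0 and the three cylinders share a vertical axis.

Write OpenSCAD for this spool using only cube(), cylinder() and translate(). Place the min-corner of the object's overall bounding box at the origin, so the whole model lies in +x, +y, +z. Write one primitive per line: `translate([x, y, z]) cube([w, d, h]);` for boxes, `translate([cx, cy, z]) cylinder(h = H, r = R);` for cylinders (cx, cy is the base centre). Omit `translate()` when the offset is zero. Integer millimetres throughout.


translate([77, 77, 0]) cylinder(h = 23, r = 77);
translate([77, 77, 23]) cylinder(h = 152, r = 38);
translate([77, 77, 175]) cylinder(h = 23, r = 77);


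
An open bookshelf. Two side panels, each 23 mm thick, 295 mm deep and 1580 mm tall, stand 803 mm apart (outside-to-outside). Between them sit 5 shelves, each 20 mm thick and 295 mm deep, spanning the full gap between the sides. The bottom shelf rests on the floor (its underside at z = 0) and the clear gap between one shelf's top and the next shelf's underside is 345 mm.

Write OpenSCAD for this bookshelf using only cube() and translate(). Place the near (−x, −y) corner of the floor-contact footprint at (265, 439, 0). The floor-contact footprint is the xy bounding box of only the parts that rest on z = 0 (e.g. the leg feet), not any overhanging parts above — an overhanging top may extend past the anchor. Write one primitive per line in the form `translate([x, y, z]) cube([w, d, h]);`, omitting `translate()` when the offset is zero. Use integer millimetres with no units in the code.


translate([265, 439, 0]) cube([23, 295, 1580]);
translate([1045, 439, 0]) cube([23, 295, 1580]);
translate([288, 439, 0]) cube([757, 295, 20]);
translate([288, 439, 365]) cube([757, 295, 20]);
translate([288, 439, 730]) cube([757, 295, 20]);
translate([288, 439, 1095]) cube([757, 295, 20]);
translate([288, 439, 1460]) cube([757, 295, 20]);


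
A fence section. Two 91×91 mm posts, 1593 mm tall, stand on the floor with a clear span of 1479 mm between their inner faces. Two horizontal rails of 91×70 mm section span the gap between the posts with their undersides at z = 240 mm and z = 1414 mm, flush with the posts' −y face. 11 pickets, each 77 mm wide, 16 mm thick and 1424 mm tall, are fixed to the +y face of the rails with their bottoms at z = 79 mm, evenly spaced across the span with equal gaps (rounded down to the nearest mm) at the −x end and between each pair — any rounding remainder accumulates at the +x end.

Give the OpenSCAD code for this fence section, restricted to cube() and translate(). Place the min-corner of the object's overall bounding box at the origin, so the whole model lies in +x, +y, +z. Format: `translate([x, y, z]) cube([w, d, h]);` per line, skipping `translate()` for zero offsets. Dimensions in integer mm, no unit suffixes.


cube([91, 91, 1593]);
translate([1570, 0, 0]) cube([91, 91, 1593]);
translate([91, 0, 240]) cube([1479, 91, 70]);
translate([91, 0, 1414]) cube([1479, 91, 70]);
translate([143, 91, 79]) cube([77, 16, 1424]);
translate([272, 91, 79]) cube([77, 16, 1424]);
translate([401, 91, 79]) cube([77, 16, 1424]);
translate([530, 91, 79]) cube([77, 16, 1424]);
translate([659, 91, 79]) cube([77, 16, 1424]);
translate([788, 91, 79]) cube([77, 16, 1424]);
translate([917, 91, 79]) cube([77, 16, 1424]);
translate([1046, 91, 79]) cube([77, 16, 1424]);
translate([1175, 91, 79]) cube([77, 16, 1424]);
translate([1304, 91, 79]) cube([77, 16, 1424]);
translate([1433, 91, 79]) cube([77, 16, 1424]);


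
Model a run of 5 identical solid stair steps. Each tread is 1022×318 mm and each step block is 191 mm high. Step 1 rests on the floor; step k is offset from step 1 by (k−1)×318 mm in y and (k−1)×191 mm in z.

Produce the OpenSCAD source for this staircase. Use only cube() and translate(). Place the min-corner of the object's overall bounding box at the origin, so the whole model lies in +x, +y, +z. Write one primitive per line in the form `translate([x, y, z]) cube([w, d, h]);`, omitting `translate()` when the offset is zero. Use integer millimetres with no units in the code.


cube([1022, 318, 191]);
translate([0, 318, 191]) cube([1022, 318, 191]);
translate([0, 636, 382]) cube([1022, 318, 191]);
translate([0, 954, 573]) cube([1022, 318, 191]);
translate([0, 1272, 764]) cube([1022, 318, 191]);


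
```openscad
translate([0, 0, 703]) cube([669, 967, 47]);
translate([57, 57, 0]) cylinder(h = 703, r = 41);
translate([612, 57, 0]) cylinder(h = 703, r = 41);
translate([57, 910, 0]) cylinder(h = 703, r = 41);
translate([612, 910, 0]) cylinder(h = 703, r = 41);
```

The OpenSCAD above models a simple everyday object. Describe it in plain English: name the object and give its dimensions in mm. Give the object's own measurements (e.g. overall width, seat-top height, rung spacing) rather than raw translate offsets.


A rectangular dining table. The top is 669×967×47 mm with its upper surface at z = 750 mm. It stands on four round legs of 82 mm diameter, each leg's bounding box inset 16 mm from the nearest pair of top edges, running from the floor to the underside of the top.


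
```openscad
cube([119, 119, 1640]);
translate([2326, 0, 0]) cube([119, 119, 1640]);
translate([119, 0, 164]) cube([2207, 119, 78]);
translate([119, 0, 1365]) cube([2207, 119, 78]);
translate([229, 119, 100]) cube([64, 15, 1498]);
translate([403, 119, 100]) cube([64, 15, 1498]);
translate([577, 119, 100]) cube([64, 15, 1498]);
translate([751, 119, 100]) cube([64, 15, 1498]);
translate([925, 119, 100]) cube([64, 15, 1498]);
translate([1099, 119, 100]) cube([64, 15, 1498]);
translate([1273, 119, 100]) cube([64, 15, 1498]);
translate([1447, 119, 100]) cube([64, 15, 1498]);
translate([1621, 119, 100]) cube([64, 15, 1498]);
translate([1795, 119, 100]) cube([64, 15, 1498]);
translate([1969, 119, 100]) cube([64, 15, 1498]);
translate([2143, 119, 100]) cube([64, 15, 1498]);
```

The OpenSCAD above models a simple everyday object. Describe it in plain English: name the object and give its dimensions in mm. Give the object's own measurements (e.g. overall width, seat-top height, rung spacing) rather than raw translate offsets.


A fence section. Two 119×119 mm posts, 1640 mm tall, stand on the floor with a clear span of 2207 mm between their inner faces. Two horizontal rails of 119×78 mm section span the gap between the posts with their undersides at z = 164 mm and z = 1365 mm, flush with the posts' −y face. 12 pickets, each 64 mm wide, 15 mm thick and 1498 mm tall, are fixed to the +y face of the rails with their bottoms at z = 100 mm, spaced across the span with a 110 mm gap after the −x post and between neighbouring pickets, with 119 mm left before the +x post.


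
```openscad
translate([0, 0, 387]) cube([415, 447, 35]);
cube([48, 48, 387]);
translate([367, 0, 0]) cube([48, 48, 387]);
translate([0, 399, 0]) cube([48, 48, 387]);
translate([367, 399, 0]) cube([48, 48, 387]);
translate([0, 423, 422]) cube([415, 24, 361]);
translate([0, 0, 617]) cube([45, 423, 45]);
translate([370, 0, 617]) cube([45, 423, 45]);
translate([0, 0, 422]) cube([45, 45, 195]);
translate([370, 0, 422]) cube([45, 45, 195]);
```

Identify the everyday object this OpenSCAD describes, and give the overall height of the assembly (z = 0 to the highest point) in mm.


A chair. The overall height is 783 mm.

A slab on four corner posts with a tall panel at the back — a chair. The seat slab sits at z = 387 with thickness 35, and the 361 mm backrest starts at the seat top, so the overall height is 387 + 35 + 361 = 783 mm.


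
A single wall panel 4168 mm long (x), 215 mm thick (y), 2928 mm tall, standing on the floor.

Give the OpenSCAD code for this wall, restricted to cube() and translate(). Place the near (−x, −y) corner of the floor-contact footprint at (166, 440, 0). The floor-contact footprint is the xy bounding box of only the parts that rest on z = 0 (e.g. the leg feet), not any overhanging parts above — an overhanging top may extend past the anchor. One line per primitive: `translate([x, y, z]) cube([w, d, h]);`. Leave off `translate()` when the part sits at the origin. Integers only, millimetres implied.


translate([166, 440, 0]) cube([4168, 215, 2928]);


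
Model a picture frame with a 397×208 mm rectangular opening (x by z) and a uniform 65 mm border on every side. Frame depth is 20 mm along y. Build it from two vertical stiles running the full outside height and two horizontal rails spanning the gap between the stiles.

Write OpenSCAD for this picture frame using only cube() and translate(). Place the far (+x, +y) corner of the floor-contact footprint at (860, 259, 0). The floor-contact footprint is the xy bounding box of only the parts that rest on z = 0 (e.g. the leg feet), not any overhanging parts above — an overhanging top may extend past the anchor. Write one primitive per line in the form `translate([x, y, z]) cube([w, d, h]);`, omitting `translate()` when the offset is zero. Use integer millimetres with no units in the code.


translate([333, 239, 0]) cube([65, 20, 338]);
translate([795, 239, 0]) cube([65, 20, 338]);
translate([398, 239, 0]) cube([397, 20, 65]);
translate([398, 239, 273]) cube([397, 20, 65]);


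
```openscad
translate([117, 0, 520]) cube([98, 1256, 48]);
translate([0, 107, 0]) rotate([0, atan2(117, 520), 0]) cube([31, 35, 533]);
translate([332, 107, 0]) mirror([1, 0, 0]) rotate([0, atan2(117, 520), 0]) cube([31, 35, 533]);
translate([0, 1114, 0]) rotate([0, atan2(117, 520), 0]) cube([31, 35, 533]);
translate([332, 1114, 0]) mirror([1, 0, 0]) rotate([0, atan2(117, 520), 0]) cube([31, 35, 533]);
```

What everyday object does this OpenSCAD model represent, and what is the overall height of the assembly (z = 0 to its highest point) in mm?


A sawhorse. The overall height is 568 mm.

A beam across two mirrored pairs of raked legs — a sawhorse. The beam's underside is at z = 520 (matching the legs' vertical rise in atan2(117, 520)) and the beam is 48 mm tall, so its top is at 520 + 48 = 568 mm. The raked legs top out at the beam's underside, so that is the highest point.


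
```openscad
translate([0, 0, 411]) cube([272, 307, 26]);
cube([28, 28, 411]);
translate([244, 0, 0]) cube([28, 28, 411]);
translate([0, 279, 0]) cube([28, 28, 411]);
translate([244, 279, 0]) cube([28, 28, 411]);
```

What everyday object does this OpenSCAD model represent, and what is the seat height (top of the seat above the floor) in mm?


A stool. The seat height is 437 mm.

A 272×307×26 slab at z = 411 on four corner posts — a stool. The seat top is 411 + 26 = 437 mm.


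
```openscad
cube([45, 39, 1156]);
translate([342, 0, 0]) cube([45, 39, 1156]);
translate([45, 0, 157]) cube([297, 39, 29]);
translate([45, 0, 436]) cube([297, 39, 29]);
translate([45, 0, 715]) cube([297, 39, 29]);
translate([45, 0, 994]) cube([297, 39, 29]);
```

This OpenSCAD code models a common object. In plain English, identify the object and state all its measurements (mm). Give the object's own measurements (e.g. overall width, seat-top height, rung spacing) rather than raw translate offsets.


A straight ladder. Two 45×39 mm vertical rails, 1156 mm tall, stand 387 mm apart (outside-to-outside) with their front faces coplanar on the −y side. 4 rungs, each 39 mm deep and 29 mm tall, span between the inner faces of the rails, front faces flush with the rails. The lowest rung's underside is at z = 157 mm and rungs are spaced 279 mm apart (underside to underside).


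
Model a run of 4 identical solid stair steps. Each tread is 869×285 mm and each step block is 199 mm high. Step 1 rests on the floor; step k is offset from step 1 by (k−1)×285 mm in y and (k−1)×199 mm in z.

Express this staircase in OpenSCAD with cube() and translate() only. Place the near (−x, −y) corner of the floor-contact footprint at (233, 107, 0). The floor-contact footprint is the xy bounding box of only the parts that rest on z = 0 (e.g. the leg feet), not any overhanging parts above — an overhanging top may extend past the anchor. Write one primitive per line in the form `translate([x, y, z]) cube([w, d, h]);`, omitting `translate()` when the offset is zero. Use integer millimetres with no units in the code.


translate([233, 107, 0]) cube([869, 285, 199]);
translate([233, 392, 199]) cube([869, 285, 199]);
translate([233, 677, 398]) cube([869, 285, 199]);
translate([233, 962, 597]) cube([869, 285, 199]);


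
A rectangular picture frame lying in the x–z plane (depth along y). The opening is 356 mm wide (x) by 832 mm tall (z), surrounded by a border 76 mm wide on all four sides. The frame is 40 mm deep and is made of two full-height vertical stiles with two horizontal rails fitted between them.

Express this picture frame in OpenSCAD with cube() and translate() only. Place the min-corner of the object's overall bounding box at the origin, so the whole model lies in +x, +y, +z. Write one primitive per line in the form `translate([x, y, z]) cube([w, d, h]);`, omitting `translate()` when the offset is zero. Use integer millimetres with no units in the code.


cube([76, 40, 984]);
translate([432, 0, 0]) cube([76, 40, 984]);
translate([76, 0, 0]) cube([356, 40, 76]);
translate([76, 0, 908]) cube([356, 40, 76]);


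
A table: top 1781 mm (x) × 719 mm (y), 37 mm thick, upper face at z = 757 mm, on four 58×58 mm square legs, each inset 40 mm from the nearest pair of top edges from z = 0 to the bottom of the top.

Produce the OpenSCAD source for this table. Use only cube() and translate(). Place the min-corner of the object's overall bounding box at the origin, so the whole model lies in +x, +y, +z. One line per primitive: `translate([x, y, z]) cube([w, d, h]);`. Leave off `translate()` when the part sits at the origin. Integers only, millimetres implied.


// leg_h = 757 - 37 = 720
translate([0, 0, 720]) cube([1781, 719, 37]);
translate([40, 40, 0]) cube([58, 58, 720]);
translate([1683, 40, 0]) cube([58, 58, 720]);
translate([40, 621, 0]) cube([58, 58, 720]);
translate([1683, 621, 0]) cube([58, 58, 720]);


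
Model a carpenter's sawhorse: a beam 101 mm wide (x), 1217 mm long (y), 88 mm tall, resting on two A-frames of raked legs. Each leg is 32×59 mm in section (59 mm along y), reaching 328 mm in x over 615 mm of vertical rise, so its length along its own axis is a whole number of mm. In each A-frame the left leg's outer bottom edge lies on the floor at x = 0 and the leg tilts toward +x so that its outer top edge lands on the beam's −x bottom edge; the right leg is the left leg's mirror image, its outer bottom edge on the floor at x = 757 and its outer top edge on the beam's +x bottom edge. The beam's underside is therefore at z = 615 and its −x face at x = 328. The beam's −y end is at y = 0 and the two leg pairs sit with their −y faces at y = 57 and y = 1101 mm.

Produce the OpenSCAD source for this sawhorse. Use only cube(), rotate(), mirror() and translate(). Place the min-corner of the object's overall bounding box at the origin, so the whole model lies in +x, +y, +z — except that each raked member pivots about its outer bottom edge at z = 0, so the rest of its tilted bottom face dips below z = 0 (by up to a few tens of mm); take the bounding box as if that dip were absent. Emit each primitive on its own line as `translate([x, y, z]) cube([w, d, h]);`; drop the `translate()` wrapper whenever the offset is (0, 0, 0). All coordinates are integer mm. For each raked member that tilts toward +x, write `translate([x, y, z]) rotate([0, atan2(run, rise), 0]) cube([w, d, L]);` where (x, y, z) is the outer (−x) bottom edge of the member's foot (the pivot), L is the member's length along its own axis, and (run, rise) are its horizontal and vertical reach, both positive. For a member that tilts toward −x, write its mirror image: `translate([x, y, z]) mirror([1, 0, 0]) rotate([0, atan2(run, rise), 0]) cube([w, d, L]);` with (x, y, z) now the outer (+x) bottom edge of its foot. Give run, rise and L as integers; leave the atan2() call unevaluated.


translate([328, 0, 615]) cube([101, 1217, 88]);
translate([0, 57, 0]) rotate([0, atan2(328, 615), 0]) cube([32, 59, 697]);
translate([757, 57, 0]) mirror([1, 0, 0]) rotate([0, atan2(328, 615), 0]) cube([32, 59, 697]);
translate([0, 1101, 0]) rotate([0, atan2(328, 615), 0]) cube([32, 59, 697]);
translate([757, 1101, 0]) mirror([1, 0, 0]) rotate([0, atan2(328, 615), 0]) cube([32, 59, 697]);


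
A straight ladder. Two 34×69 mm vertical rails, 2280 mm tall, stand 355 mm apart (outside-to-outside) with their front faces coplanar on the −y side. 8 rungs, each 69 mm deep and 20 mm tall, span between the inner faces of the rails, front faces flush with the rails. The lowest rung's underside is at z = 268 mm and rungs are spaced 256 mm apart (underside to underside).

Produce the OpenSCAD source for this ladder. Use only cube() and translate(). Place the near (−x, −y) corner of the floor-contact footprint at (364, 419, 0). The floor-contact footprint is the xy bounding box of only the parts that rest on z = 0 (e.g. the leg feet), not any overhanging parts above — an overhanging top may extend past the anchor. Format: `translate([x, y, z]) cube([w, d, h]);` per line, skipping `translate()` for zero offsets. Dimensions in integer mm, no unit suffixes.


translate([364, 419, 0]) cube([34, 69, 2280]);
translate([685, 419, 0]) cube([34, 69, 2280]);
translate([398, 419, 268]) cube([287, 69, 20]);
translate([398, 419, 524]) cube([287, 69, 20]);
translate([398, 419, 780]) cube([287, 69, 20]);
translate([398, 419, 1036]) cube([287, 69, 20]);
translate([398, 419, 1292]) cube([287, 69, 20]);
translate([398, 419, 1548]) cube([287, 69, 20]);
translate([398, 419, 1804]) cube([287, 69, 20]);
translate([398, 419, 2060]) cube([287, 69, 20]);


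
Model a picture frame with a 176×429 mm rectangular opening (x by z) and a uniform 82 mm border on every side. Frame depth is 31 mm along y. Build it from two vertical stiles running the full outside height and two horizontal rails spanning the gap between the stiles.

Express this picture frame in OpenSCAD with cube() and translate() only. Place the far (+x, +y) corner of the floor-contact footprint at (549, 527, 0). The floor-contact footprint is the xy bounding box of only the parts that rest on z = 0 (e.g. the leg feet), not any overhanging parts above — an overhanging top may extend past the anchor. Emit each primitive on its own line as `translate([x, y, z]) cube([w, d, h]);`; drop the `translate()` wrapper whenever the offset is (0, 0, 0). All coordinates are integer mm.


translate([209, 496, 0]) cube([82, 31, 593]);
translate([467, 496, 0]) cube([82, 31, 593]);
translate([291, 496, 0]) cube([176, 31, 82]);
translate([291, 496, 511]) cube([176, 31, 82]);


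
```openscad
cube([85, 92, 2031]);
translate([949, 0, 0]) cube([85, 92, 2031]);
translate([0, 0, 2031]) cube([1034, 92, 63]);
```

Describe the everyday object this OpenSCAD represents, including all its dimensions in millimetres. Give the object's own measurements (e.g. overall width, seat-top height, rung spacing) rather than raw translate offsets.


A door frame. The clear opening is 864 mm wide and 2031 mm high. Two 85 mm wide jambs, 92 mm deep, stand either side of the opening from the floor to the top of the opening. A 63 mm thick head sits across the top of both jambs, spanning the full outside width of the frame.


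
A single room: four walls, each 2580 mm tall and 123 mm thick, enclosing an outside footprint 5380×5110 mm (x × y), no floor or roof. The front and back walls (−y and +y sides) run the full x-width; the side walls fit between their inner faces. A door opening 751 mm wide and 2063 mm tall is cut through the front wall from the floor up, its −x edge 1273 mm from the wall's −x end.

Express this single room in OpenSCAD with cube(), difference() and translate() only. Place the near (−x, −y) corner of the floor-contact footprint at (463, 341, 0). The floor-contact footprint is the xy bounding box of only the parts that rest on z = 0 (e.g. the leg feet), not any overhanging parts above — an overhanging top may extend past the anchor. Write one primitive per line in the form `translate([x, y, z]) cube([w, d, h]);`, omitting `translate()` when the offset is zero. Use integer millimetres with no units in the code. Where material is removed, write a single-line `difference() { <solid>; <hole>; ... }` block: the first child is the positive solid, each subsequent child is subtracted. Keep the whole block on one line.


difference() { translate([463, 341, 0]) cube([5380, 123, 2580]); translate([1736, 341, 0]) cube([751, 123, 2063]); }
translate([463, 5328, 0]) cube([5380, 123, 2580]);
translate([463, 464, 0]) cube([123, 4864, 2580]);
translate([5720, 464, 0]) cube([123, 4864, 2580]);


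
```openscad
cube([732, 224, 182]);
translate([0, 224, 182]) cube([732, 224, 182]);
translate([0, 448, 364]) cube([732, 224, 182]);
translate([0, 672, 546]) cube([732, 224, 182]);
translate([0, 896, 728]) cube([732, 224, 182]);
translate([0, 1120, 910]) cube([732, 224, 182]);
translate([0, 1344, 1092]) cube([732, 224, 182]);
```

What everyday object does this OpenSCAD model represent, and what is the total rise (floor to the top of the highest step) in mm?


A staircase. The total rise is 1274 mm.

7 identical blocks, each offset up and back from the previous — a staircase. Each step is 182 mm tall and there are 7 of them, so the total rise is 7 × 182 = 1274 mm.


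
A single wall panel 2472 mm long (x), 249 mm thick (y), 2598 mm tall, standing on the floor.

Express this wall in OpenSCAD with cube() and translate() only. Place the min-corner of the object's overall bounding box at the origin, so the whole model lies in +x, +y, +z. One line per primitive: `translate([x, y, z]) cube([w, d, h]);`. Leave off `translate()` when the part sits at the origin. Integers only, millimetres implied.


cube([2472, 249, 2598]);


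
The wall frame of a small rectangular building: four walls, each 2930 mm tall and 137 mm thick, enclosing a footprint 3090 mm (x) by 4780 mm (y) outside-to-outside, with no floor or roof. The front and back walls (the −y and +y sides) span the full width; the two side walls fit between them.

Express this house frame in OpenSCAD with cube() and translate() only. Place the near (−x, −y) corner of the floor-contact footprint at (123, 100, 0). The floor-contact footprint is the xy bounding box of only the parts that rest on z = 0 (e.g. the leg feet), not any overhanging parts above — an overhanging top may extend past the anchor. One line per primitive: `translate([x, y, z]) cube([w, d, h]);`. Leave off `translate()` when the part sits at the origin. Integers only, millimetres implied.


translate([123, 100, 0]) cube([3090, 137, 2930]);
translate([123, 4743, 0]) cube([3090, 137, 2930]);
translate([123, 237, 0]) cube([137, 4506, 2930]);
translate([3076, 237, 0]) cube([137, 4506, 2930]);


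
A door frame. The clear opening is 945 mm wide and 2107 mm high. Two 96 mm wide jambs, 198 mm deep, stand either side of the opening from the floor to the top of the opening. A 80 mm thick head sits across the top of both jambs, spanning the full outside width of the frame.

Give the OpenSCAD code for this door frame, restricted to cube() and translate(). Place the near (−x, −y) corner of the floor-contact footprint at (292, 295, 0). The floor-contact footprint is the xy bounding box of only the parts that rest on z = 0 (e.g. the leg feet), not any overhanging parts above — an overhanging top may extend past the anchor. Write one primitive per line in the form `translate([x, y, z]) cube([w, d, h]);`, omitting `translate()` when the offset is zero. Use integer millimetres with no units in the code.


translate([292, 295, 0]) cube([96, 198, 2107]);
translate([1333, 295, 0]) cube([96, 198, 2107]);
translate([292, 295, 2107]) cube([1137, 198, 80]);


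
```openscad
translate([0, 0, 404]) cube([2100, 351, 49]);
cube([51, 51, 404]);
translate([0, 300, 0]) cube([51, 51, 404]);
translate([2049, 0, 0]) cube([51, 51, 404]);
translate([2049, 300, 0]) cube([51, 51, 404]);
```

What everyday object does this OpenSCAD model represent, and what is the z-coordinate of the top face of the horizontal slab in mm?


A bench. The seat-top height is 453 mm.

A long slab on four corner posts — a bench. The slab sits at z = 404 with thickness 49, so the top is 404 + 49 = 453 mm.


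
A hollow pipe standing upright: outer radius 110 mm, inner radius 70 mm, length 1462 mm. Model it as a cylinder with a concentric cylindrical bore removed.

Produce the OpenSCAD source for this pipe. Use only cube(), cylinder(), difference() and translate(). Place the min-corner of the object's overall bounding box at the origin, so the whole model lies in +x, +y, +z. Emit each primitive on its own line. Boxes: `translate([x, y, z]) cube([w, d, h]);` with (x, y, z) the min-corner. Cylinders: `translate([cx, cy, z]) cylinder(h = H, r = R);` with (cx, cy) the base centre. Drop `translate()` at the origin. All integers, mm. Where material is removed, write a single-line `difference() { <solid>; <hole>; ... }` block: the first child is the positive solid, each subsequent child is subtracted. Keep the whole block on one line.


difference() { translate([110, 110, 0]) cylinder(h = 1462, r = 110); translate([110, 110, 0]) cylinder(h = 1462, r = 70); }


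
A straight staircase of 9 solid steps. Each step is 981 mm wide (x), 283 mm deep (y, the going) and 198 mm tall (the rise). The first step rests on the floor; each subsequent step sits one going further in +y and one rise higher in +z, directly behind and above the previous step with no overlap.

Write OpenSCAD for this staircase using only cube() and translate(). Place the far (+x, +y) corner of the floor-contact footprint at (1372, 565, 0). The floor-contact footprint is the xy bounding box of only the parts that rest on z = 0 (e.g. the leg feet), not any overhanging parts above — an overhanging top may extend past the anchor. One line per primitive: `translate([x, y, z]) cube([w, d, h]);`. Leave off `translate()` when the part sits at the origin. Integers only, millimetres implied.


translate([391, 282, 0]) cube([981, 283, 198]);
translate([391, 565, 198]) cube([981, 283, 198]);
translate([391, 848, 396]) cube([981, 283, 198]);
translate([391, 1131, 594]) cube([981, 283, 198]);
translate([391, 1414, 792]) cube([981, 283, 198]);
translate([391, 1697, 990]) cube([981, 283, 198]);
translate([391, 1980, 1188]) cube([981, 283, 198]);
translate([391, 2263, 1386]) cube([981, 283, 198]);
translate([391, 2546, 1584]) cube([981, 283, 198]);


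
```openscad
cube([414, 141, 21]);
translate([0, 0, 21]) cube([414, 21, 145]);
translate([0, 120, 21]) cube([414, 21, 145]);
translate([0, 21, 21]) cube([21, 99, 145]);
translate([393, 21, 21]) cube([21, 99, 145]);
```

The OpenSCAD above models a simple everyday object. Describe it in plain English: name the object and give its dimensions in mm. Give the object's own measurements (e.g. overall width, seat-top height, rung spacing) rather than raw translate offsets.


An open-topped rectangular box: outside dimensions 414×141×166 mm, with a uniform wall and base thickness of 21 mm. The base is a full 414×141 slab on the floor; four walls sit on top of the base. The front and back walls (the −y and +y sides) span the full width; the two side walls fit between them.


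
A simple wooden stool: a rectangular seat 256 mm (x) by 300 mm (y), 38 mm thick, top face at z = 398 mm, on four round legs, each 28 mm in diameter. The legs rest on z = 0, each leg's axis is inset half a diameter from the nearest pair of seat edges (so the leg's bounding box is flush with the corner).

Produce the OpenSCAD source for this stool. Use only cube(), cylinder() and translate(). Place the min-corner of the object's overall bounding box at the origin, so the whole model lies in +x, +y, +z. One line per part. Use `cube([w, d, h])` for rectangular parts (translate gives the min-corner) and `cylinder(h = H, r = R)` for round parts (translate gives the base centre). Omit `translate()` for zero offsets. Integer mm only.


translate([0, 0, 360]) cube([256, 300, 38]);
translate([14, 14, 0]) cylinder(h = 360, r = 14);
translate([242, 14, 0]) cylinder(h = 360, r = 14);
translate([14, 286, 0]) cylinder(h = 360, r = 14);
translate([242, 286, 0]) cylinder(h = 360, r = 14);


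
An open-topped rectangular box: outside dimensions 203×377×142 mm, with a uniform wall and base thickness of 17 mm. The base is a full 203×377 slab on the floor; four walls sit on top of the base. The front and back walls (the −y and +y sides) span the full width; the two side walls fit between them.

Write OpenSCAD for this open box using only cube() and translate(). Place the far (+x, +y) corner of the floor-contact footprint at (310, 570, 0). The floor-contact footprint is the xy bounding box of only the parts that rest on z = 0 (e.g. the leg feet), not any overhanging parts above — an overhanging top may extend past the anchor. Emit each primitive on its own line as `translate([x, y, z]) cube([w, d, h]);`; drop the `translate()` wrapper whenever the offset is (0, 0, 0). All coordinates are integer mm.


translate([107, 193, 0]) cube([203, 377, 17]);
translate([107, 193, 17]) cube([203, 17, 125]);
translate([107, 553, 17]) cube([203, 17, 125]);
translate([107, 210, 17]) cube([17, 343, 125]);
translate([293, 210, 17]) cube([17, 343, 125]);


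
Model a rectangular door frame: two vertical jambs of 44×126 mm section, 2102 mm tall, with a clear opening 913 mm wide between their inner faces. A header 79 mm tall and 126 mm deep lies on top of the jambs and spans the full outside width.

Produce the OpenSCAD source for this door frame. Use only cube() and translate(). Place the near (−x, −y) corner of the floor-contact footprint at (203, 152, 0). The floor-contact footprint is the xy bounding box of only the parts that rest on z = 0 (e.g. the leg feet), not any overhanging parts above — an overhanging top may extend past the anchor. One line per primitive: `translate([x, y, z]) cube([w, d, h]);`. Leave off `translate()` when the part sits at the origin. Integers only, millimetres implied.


translate([203, 152, 0]) cube([44, 126, 2102]);
translate([1160, 152, 0]) cube([44, 126, 2102]);
translate([203, 152, 2102]) cube([1001, 126, 79]);


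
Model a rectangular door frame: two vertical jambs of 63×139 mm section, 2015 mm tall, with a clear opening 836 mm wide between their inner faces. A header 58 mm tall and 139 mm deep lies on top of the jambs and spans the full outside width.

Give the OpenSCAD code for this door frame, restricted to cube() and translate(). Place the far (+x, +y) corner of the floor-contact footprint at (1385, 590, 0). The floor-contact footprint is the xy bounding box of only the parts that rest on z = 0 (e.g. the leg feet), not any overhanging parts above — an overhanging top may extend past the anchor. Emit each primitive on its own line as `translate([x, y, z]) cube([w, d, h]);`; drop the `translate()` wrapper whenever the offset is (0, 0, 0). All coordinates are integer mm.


translate([423, 451, 0]) cube([63, 139, 2015]);
translate([1322, 451, 0]) cube([63, 139, 2015]);
translate([423, 451, 2015]) cube([962, 139, 58]);


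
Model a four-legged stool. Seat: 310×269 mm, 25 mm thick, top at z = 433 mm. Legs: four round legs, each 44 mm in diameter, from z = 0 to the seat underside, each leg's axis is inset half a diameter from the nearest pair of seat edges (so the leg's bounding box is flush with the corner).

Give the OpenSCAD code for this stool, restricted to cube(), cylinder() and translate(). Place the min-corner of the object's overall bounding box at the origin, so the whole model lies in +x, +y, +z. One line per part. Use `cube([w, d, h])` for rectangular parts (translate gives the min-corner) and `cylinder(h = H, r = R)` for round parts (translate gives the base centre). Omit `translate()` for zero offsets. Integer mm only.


translate([0, 0, 408]) cube([310, 269, 25]);
translate([22, 22, 0]) cylinder(h = 408, r = 22);
translate([288, 22, 0]) cylinder(h = 408, r = 22);
translate([22, 247, 0]) cylinder(h = 408, r = 22);
translate([288, 247, 0]) cylinder(h = 408, r = 22);


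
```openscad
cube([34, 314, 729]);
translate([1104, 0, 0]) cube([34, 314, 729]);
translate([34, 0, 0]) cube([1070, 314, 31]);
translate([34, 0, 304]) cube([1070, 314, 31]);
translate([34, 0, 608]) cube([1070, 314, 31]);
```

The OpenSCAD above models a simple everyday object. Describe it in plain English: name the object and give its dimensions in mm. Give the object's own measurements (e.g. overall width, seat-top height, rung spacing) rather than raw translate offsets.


An open bookshelf. Two side panels, each 34 mm thick, 314 mm deep and 729 mm tall, stand 1138 mm apart (outside-to-outside). Between them sit 3 shelves, each 31 mm thick and 314 mm deep, spanning the full gap between the sides. The bottom shelf rests on the floor (its underside at z = 0) and the clear gap between one shelf's top and the next shelf's underside is 273 mm.


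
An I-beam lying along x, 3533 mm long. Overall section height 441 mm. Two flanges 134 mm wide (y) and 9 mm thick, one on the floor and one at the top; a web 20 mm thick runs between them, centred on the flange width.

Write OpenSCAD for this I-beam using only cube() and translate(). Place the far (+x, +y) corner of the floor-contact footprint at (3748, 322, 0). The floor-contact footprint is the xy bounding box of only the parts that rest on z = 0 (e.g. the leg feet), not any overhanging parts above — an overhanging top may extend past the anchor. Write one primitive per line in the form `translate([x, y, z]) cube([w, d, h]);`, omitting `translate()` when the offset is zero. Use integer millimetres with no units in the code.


translate([215, 188, 0]) cube([3533, 134, 9]);
translate([215, 245, 9]) cube([3533, 20, 423]);
translate([215, 188, 432]) cube([3533, 134, 9]);


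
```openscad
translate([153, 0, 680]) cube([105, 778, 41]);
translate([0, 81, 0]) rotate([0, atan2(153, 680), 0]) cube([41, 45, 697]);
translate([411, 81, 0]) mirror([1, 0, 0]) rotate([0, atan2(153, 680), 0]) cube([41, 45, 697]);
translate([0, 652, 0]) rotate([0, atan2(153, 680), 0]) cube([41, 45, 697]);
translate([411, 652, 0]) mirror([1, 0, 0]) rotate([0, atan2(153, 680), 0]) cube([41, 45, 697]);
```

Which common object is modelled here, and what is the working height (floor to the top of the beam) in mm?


A sawhorse. The overall height is 721 mm.

A beam across two mirrored pairs of raked legs — a sawhorse. The beam's underside is at z = 680 (matching the legs' vertical rise in atan2(153, 680)) and the beam is 41 mm tall, so its top is at 680 + 41 = 721 mm. The raked legs top out at the beam's underside, so that is the highest point.
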